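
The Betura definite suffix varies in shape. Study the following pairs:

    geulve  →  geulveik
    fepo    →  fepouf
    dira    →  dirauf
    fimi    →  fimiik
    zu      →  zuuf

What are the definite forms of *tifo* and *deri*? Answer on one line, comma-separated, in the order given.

tifouf, deriik

The suffix is conditioned by the last vowel: -ik when the last vowel of the stem is a front vowel (*geulve*, *fimi*); -uf when the last vowel of the stem is a back vowel (*fepo*, *dira*, *zu*).
Since the last vowel of *tifo* is /o/ (a back vowel), it takes -uf, giving *tifouf*.
The last vowel of *deri* is /i/, which is a front vowel, so the suffix is -ik, giving *deriik*.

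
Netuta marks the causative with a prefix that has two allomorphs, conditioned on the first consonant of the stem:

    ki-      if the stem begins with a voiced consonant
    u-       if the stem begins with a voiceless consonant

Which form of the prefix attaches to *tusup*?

*tusup*: first consonant = /t/, voiceless → u-.

u-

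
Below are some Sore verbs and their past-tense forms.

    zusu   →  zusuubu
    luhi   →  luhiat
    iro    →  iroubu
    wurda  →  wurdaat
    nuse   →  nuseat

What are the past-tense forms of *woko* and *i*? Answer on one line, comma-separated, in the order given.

The suffix is conditioned by the last vowel: -ubu when the last vowel of the stem is a rounded vowel (*zusu*, *iro*); -at when the last vowel of the stem is an unrounded vowel (*luhi*, *wurda*, *nuse*).
Since the last vowel of *woko* is /o/ (a rounded vowel), it takes -ubu, giving *wokoubu*.
Since the last vowel of *i* is /i/ (an unrounded vowel), it takes -at, giving *iat*.

wokoubu, iat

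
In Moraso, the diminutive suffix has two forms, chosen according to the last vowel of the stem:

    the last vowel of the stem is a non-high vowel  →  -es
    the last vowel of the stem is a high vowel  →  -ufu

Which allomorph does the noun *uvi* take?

Since the last vowel of *uvi* is /i/ (a high vowel), it takes -ufu.

-ufu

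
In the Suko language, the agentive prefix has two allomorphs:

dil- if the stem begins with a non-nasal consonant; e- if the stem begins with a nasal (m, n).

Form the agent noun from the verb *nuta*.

*nuta*: first consonant = /n/, a nasal → e- → *enuta*.

enuta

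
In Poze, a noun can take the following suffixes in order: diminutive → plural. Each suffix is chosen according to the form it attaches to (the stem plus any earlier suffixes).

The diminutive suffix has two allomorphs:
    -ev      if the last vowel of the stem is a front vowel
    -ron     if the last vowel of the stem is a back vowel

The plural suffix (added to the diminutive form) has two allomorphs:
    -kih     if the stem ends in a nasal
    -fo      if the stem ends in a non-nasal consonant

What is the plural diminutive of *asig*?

asigevfo

*asig* — last vowel /i/ (a front vowel) → -ev → *asigev*.
Since the final consonant of the diminutive form *asigev* is /v/ (non-nasal), it takes -fo, giving *asigevfo*.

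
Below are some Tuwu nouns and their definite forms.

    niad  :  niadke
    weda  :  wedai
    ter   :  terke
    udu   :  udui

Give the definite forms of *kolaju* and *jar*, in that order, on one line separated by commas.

kolajui, jarke

The pattern is consonant vs. vowel: -ke when the stem ends in a consonant (*niad*, *ter*); -i when the stem ends in a vowel (*weda*, *udu*).
*kolaju* — final sound /u/ (a vowel) → -i → *kolajui*.
*jar* — final sound /r/ (a consonant) → -ke → *jarke*.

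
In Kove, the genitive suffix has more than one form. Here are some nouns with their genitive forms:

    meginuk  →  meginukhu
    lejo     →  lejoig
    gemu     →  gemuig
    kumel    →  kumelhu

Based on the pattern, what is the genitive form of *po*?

The alternation tracks the final sound of the stem — -hu when the stem ends in a consonant (*meginuk*, *kumel*); -ig when the stem ends in a vowel (*lejo*, *gemu*).
*po*: final sound = /o/, a vowel → -ig → *poig*.

poig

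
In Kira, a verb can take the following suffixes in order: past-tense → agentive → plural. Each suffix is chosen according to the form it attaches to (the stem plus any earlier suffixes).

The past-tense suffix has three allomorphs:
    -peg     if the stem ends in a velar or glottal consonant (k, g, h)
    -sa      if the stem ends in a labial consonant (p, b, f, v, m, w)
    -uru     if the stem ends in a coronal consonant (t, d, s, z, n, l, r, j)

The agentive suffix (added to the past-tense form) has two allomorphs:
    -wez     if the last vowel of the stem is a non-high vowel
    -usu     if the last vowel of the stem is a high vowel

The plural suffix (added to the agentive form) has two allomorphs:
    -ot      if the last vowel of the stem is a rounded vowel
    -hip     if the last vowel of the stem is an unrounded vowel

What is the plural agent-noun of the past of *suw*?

*suw*: final consonant = /w/, labial → -sa → *suwsa*.
The past-tense form *suwsa* — last vowel /a/ (a non-high vowel) → -wez → *suwsawez*.
The agentive form *suwsawez* — last vowel /e/ (an unrounded vowel) → -hip → *suwsawezhip*.

suwsawezhip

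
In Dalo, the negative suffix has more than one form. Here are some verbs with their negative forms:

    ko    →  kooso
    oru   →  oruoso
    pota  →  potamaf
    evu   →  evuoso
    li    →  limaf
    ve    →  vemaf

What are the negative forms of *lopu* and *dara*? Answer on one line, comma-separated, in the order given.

The suffix is conditioned by the last vowel: -oso when the last vowel of the stem is a rounded vowel (*ko*, *oru*, *evu*); -maf when the last vowel of the stem is an unrounded vowel (*pota*, *li*, *ve*).
*lopu* — last vowel /u/ (a rounded vowel) → -oso → *lopuoso*.
*dara*: last vowel = /a/, an unrounded vowel → -maf → *daramaf*.

lopuoso, daramaf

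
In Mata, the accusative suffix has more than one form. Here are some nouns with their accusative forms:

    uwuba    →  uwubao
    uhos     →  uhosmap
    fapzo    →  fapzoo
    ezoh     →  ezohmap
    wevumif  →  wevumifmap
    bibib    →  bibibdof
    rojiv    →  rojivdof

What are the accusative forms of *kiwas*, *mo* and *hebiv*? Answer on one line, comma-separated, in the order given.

kiwasmap, moo, hebivdof

The alternation tracks the final sound of the stem — -map when the stem ends in a voiceless consonant (*uhos*, *ezoh*, *wevumif*); -dof when the stem ends in a voiced consonant (*bibib*, *rojiv*); -o when the stem ends in a vowel (*uwuba*, *fapzo*).
Since the final sound of *kiwas* is /s/ (a voiceless consonant), it takes -map, giving *kiwasmap*.
*mo*: final sound = /o/, a vowel → -o → *moo*.
*hebiv*: final sound = /v/, a voiced consonant → -dof → *hebivdof*.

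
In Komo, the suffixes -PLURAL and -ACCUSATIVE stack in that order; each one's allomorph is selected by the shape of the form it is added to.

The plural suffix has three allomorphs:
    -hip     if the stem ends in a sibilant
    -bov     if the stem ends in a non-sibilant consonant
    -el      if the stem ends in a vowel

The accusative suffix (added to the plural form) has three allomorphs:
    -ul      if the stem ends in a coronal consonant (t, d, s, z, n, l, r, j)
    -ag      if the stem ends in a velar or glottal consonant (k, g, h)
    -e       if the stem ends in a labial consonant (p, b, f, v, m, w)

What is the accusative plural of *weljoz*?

weljozhipe

*weljoz*: final sound = /z/, a sibilant → -hip → *weljozhip*.
Since the final consonant of the plural form *weljozhip* is /p/ (labial), it takes -e, giving *weljozhipe*.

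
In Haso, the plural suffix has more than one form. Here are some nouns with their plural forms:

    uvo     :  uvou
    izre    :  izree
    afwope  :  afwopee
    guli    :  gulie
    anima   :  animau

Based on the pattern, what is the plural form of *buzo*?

buzou

The pattern is front/back vowel harmony: -e when the last vowel of the stem is a front vowel (*izre*, *afwope*, *guli*); -u when the last vowel of the stem is a back vowel (*uvo*, *anima*).
The last vowel of *buzo* is /o/, which is a back vowel, so the suffix is -u, giving *buzou*.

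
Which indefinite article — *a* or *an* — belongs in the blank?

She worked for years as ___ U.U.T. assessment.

a

The indefinite article is chosen by the initial *sound* of the following word, not its spelling.
The initialism *U.U.T.* is read letter by letter; the first letter, U, is pronounced /juː/, which begins with a consonant sound.
So the article is *a*: She worked for years as a U.U.T. assessment.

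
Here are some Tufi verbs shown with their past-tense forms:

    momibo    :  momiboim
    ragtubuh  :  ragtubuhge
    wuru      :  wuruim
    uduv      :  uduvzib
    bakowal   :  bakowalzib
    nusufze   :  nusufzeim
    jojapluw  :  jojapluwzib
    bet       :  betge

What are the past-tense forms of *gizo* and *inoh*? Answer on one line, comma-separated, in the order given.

gizoim, inohge

The pattern is voicing of the final sound: -ge when the stem ends in a voiceless consonant (*ragtubuh*, *bet*); -zib when the stem ends in a voiced consonant (*uduv*, *bakowal*, *jojapluw*); -im when the stem ends in a vowel (*momibo*, *wuru*, *nusufze*).
The final sound of *gizo* is /o/, which is a vowel, so the suffix is -im, giving *gizoim*.
*inoh*: final sound = /h/, a voiceless consonant → -ge → *inohge*.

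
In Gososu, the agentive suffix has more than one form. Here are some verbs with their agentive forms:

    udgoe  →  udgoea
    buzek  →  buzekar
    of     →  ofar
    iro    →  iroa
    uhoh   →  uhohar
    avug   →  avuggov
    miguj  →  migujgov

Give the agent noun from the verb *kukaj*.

The pattern is voicing of the final sound: -ar when the stem ends in a voiceless consonant (*buzek*, *of*, *uhoh*); -gov when the stem ends in a voiced consonant (*avug*, *miguj*); -a when the stem ends in a vowel (*udgoe*, *iro*).
*kukaj*: final sound = /j/, a voiced consonant → -gov → *kukajgov*.

kukajgov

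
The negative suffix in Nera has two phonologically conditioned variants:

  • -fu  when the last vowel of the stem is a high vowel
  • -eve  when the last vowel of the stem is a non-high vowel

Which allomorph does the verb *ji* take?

-fu

The last vowel of *ji* is /i/, which is a high vowel, so the suffix is -fu.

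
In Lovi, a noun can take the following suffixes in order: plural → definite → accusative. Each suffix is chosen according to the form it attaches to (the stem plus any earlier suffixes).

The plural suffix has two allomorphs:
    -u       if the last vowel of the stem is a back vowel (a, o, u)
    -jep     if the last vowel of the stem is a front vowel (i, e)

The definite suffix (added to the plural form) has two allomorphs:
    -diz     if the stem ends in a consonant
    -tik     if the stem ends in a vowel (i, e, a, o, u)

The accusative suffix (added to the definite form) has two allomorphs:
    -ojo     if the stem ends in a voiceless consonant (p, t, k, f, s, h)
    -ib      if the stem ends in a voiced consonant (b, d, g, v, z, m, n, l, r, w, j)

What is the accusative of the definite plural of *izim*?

izimjepdizib

*izim*: last vowel = /i/, a front vowel → -jep → *izimjep*.
The plural form *izimjep* — final sound /p/ (a consonant) → -diz → *izimjepdiz*.
The definite form *izimjepdiz* — final consonant /z/ (voiced) → -ib → *izimjepdizib*.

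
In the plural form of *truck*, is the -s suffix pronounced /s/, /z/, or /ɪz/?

The stem *truck* ends in a voiceless non-sibilant consonant.
The plural suffix surfaces as /ɪz/ after sibilants, /s/ after other voiceless consonants, and /z/ after other voiced sounds.
So the plural -s on *truck* is pronounced /s/.

/s/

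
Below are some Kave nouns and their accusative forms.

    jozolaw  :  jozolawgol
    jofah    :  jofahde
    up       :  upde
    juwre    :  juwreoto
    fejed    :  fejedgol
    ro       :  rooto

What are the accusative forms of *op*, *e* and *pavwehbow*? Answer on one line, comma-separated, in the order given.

opde, eoto, pavwehbowgol

Looking at the final sound of each stem: -de when the stem ends in a voiceless consonant (*jofah*, *up*); -gol when the stem ends in a voiced consonant (*jozolaw*, *fejed*); -oto when the stem ends in a vowel (*juwre*, *ro*).
*op*: final sound = /p/, a voiceless consonant → -de → *opde*.
The final sound of *e* is /e/, which is a vowel, so the suffix is -oto, giving *eoto*.
Since the final sound of *pavwehbow* is /w/ (a voiced consonant), it takes -gol, giving *pavwehbowgol*.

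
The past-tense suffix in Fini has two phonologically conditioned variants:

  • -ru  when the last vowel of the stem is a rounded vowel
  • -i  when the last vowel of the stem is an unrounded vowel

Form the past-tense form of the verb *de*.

The last vowel of *de* is /e/, which is an unrounded vowel, so the suffix is -i, giving *dei*.

dei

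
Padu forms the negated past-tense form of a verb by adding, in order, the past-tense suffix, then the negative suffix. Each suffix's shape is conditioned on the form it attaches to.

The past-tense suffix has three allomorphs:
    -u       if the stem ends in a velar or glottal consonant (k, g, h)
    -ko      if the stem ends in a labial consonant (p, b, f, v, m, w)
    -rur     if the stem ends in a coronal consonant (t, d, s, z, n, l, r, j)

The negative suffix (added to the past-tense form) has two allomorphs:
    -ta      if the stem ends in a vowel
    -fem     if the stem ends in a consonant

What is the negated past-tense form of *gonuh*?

gonuhuta

Since the final consonant of *gonuh* is /h/ (velar/glottal), it takes -u, giving *gonuhu*.
The past-tense form *gonuhu* — final sound /u/ (a vowel) → -ta → *gonuhuta*.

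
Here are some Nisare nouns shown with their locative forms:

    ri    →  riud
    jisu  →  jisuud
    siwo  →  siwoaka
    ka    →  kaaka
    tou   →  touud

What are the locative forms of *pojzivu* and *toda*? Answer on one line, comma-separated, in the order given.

The suffix is conditioned by the last vowel: -ud when the last vowel of the stem is a high vowel (*ri*, *jisu*, *tou*); -aka when the last vowel of the stem is a non-high vowel (*siwo*, *ka*).
Since the last vowel of *pojzivu* is /u/ (a high vowel), it takes -ud, giving *pojzivuud*.
The last vowel of *toda* is /a/, which is a non-high vowel, so the suffix is -aka, giving *todaaka*.

pojzivuud, todaaka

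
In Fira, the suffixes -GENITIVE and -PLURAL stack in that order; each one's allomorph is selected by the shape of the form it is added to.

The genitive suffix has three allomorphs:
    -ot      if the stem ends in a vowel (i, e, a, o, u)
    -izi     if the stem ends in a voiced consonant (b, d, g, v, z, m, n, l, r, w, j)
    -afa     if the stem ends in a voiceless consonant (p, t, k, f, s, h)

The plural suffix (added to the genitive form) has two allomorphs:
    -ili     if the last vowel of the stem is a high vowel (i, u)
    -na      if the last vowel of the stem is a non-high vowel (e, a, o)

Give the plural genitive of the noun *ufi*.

ufiotna

*ufi* — final sound /i/ (a vowel) → -ot → *ufiot*.
The genitive form *ufiot* — last vowel /o/ (a non-high vowel) → -na → *ufiotna*.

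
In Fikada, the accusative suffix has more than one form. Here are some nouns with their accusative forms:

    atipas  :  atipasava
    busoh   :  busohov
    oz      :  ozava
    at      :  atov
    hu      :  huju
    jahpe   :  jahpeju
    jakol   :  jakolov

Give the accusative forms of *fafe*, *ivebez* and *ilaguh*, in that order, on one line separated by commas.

Looking at the final sound of each stem: -ava when the stem ends in a sibilant (*atipas*, *oz*); -ov when the stem ends in a non-sibilant consonant (*busoh*, *at*, *jakol*); -ju when the stem ends in a vowel (*hu*, *jahpe*).
The final sound of *fafe* is /e/, which is a vowel, so the suffix is -ju, giving *fafeju*.
*ivebez* — final sound /z/ (a sibilant) → -ava → *ivebezava*.
*ilaguh*: final sound = /h/, a non-sibilant consonant → -ov → *ilaguhov*.

fafeju, ivebezava, ilaguhov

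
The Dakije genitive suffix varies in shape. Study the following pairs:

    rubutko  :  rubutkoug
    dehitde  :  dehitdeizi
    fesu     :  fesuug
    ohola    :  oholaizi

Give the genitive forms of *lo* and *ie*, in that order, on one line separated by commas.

loug, ieizi

The suffix is conditioned by the last vowel: -ug when the last vowel of the stem is a rounded vowel (*rubutko*, *fesu*); -izi when the last vowel of the stem is an unrounded vowel (*dehitde*, *ohola*).
The last vowel of *lo* is /o/, which is a rounded vowel, so the suffix is -ug, giving *loug*.
*ie*: last vowel = /e/, an unrounded vowel → -izi → *ieizi*.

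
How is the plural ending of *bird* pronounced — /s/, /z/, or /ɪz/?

/z/

The stem *bird* ends in a voiced non-sibilant sound.
The plural suffix surfaces as /ɪz/ after sibilants, /s/ after other voiceless consonants, and /z/ after other voiced sounds.
So the plural -s on *bird* is pronounced /z/.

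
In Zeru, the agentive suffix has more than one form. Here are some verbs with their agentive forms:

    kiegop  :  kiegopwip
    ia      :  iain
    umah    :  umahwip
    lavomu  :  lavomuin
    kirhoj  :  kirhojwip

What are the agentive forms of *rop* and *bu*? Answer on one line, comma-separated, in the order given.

Looking at the final sound of each stem: -wip when the stem ends in a consonant (*kiegop*, *umah*, *kirhoj*); -in when the stem ends in a vowel (*ia*, *lavomu*).
The final sound of *rop* is /p/, which is a consonant, so the suffix is -wip, giving *ropwip*.
*bu*: final sound = /u/, a vowel → -in → *buin*.

ropwip, buin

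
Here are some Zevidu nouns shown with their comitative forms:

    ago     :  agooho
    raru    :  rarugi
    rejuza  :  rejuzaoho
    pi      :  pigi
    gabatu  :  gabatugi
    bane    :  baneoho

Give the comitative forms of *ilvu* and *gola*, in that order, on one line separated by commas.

Looking at the last vowel of each stem: -gi when the last vowel of the stem is a high vowel (*raru*, *pi*, *gabatu*); -oho when the last vowel of the stem is a non-high vowel (*ago*, *rejuza*, *bane*).
Since the last vowel of *ilvu* is /u/ (a high vowel), it takes -gi, giving *ilvugi*.
The last vowel of *gola* is /a/, which is a non-high vowel, so the suffix is -oho, giving *golaoho*.

ilvugi, golaoho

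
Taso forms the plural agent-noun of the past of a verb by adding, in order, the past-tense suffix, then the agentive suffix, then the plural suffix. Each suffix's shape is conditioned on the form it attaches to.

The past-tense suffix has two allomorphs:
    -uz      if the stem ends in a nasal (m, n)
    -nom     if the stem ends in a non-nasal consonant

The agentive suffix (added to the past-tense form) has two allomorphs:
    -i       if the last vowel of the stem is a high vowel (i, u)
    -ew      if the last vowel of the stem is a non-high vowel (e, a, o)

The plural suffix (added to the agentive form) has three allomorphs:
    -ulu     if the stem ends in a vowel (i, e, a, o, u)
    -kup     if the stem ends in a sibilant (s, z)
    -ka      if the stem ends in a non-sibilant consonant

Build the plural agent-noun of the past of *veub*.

veubnomewka

Since the final consonant of *veub* is /b/ (non-nasal), it takes -nom, giving *veubnom*.
The past-tense form *veubnom*: last vowel = /o/, a non-high vowel → -ew → *veubnomew*.
The final sound of the agentive form *veubnomew* is /w/, which is a non-sibilant consonant, so the plural suffix is -ka, giving *veubnomewka*.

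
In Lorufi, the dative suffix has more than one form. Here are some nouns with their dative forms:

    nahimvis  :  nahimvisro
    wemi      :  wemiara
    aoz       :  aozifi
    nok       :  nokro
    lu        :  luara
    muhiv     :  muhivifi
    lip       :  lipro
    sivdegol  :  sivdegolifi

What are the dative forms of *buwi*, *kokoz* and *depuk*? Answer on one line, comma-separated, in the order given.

The alternation tracks the final sound of the stem — -ro when the stem ends in a voiceless consonant (*nahimvis*, *nok*, *lip*); -ifi when the stem ends in a voiced consonant (*aoz*, *muhiv*, *sivdegol*); -ara when the stem ends in a vowel (*wemi*, *lu*).
*buwi* — final sound /i/ (a vowel) → -ara → *buwiara*.
The final sound of *kokoz* is /z/, which is a voiced consonant, so the suffix is -ifi, giving *kokozifi*.
Since the final sound of *depuk* is /k/ (a voiceless consonant), it takes -ro, giving *depukro*.

buwiara, kokozifi, depukro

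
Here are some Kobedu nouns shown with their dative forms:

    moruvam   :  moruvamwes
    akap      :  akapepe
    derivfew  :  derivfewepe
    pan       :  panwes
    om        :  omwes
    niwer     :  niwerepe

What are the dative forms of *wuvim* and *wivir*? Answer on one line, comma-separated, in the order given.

Looking at the final consonant of each stem: -wes when the stem ends in a nasal (*moruvam*, *pan*, *om*); -epe when the stem ends in a non-nasal consonant (*akap*, *derivfew*, *niwer*).
*wuvim* — final consonant /m/ (a nasal) → -wes → *wuvimwes*.
*wivir*: final consonant = /r/, non-nasal → -epe → *wivirepe*.

wuvimwes, wivirepe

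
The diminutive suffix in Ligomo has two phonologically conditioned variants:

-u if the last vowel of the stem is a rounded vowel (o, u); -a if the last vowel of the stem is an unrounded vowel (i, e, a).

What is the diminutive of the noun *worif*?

Since the last vowel of *worif* is /i/ (an unrounded vowel), it takes -a, giving *worifa*.

worifa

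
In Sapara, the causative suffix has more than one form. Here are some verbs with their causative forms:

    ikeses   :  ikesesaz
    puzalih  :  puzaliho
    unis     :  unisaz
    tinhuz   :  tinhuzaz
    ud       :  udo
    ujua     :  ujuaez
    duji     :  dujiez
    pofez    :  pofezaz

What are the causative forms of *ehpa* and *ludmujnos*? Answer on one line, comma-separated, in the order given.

ehpaez, ludmujnosaz

Looking at the final sound of each stem: -az when the stem ends in a sibilant (*ikeses*, *unis*, *tinhuz*, *pofez*); -o when the stem ends in a non-sibilant consonant (*puzalih*, *ud*); -ez when the stem ends in a vowel (*ujua*, *duji*).
The final sound of *ehpa* is /a/, which is a vowel, so the suffix is -ez, giving *ehpaez*.
The final sound of *ludmujnos* is /s/, which is a sibilant, so the suffix is -az, giving *ludmujnosaz*.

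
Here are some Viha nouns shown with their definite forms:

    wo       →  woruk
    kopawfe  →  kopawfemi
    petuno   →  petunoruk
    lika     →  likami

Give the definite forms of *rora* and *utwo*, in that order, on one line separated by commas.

Looking at the last vowel of each stem: -ruk when the last vowel of the stem is a rounded vowel (*wo*, *petuno*); -mi when the last vowel of the stem is an unrounded vowel (*kopawfe*, *lika*).
Since the last vowel of *rora* is /a/ (an unrounded vowel), it takes -mi, giving *rorami*.
The last vowel of *utwo* is /o/, which is a rounded vowel, so the suffix is -ruk, giving *utworuk*.

rorami, utworuk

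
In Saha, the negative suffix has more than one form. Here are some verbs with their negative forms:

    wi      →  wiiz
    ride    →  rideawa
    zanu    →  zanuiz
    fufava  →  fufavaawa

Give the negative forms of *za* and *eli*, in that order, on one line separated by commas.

zaawa, eliiz

The pattern is height harmony: -iz when the last vowel of the stem is a high vowel (*wi*, *zanu*); -awa when the last vowel of the stem is a non-high vowel (*ride*, *fufava*).
*za*: last vowel = /a/, a non-high vowel → -awa → *zaawa*.
The last vowel of *eli* is /i/, which is a high vowel, so the suffix is -iz, giving *eliiz*.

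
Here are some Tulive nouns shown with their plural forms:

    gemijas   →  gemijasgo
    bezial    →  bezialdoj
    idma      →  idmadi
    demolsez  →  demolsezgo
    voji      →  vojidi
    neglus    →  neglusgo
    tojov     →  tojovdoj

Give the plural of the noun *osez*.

osezgo

The pattern is sibilance of the final sound: -go when the stem ends in a sibilant (*gemijas*, *demolsez*, *neglus*); -doj when the stem ends in a non-sibilant consonant (*bezial*, *tojov*); -di when the stem ends in a vowel (*idma*, *voji*).
The final sound of *osez* is /z/, which is a sibilant, so the suffix is -go, giving *osezgo*.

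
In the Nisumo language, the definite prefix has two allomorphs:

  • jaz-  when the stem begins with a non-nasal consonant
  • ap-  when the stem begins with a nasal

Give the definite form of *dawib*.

Since the first consonant of *dawib* is /d/ (non-nasal), it takes jaz-, giving *jazdawib*.

jazdawib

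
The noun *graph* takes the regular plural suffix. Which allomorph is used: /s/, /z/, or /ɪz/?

/s/

The stem *graph* ends in a voiceless non-sibilant consonant.
The plural suffix surfaces as /ɪz/ after sibilants, /s/ after other voiceless consonants, and /z/ after other voiced sounds.
So the plural -s on *graph* is pronounced /s/.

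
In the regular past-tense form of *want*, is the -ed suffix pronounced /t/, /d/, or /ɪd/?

/ɪd/

The stem *want* ends in /t/ or /d/.
The -ed suffix is realized as /ɪd/ after /t, d/; as /t/ after other voiceless consonants; and as /d/ after other voiced sounds.
So -ed on *want* is pronounced /ɪd/.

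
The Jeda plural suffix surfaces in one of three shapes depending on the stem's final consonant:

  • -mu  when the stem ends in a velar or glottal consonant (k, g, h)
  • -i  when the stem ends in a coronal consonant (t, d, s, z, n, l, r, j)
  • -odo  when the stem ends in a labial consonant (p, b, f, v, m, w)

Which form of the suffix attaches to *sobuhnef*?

-odo

Since the final consonant of *sobuhnef* is /f/ (labial), it takes -odo.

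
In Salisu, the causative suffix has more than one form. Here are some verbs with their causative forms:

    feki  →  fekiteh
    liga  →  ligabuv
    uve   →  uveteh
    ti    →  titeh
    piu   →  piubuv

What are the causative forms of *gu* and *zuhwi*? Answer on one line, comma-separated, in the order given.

The alternation tracks the last vowel of the stem — -teh when the last vowel of the stem is a front vowel (*feki*, *uve*, *ti*); -buv when the last vowel of the stem is a back vowel (*liga*, *piu*).
Since the last vowel of *gu* is /u/ (a back vowel), it takes -buv, giving *gubuv*.
*zuhwi*: last vowel = /i/, a front vowel → -teh → *zuhwiteh*.

gubuv, zuhwiteh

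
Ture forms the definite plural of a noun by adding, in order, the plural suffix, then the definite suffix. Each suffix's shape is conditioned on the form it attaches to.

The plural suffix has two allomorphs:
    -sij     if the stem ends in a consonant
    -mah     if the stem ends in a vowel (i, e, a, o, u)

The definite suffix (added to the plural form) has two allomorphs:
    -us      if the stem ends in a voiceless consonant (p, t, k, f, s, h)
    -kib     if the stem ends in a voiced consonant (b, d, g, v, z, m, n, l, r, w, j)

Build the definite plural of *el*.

elsijkib

Since the final sound of *el* is /l/ (a consonant), it takes -sij, giving *elsij*.
Since the final consonant of the plural form *elsij* is /j/ (voiced), it takes -kib, giving *elsijkib*.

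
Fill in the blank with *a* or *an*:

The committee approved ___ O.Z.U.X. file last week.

The indefinite article is chosen by the initial *sound* of the following word, not its spelling.
The initialism *O.Z.U.X.* is read letter by letter; the first letter, O, is pronounced /oʊ/, which begins with a vowel sound.
So the article is *an*: The committee approved an O.Z.U.X. file last week.

an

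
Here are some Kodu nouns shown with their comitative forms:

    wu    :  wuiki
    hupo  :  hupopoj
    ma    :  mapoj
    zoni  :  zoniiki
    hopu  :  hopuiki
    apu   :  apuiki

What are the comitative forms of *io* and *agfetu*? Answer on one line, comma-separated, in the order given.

iopoj, agfetuiki

The alternation tracks the last vowel of the stem — -iki when the last vowel of the stem is a high vowel (*wu*, *zoni*, *hopu*, *apu*); -poj when the last vowel of the stem is a non-high vowel (*hupo*, *ma*).
Since the last vowel of *io* is /o/ (a non-high vowel), it takes -poj, giving *iopoj*.
Since the last vowel of *agfetu* is /u/ (a high vowel), it takes -iki, giving *agfetuiki*.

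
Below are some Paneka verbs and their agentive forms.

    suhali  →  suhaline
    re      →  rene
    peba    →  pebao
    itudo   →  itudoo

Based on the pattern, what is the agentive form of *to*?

The suffix is conditioned by the last vowel: -ne when the last vowel of the stem is a front vowel (*suhali*, *re*); -o when the last vowel of the stem is a back vowel (*peba*, *itudo*).
The last vowel of *to* is /o/, which is a back vowel, so the suffix is -o, giving *too*.

too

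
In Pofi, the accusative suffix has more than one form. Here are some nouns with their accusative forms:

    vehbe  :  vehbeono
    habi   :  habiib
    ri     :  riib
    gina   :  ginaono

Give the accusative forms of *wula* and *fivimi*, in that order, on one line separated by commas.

wulaono, fivimiib

The alternation tracks the last vowel of the stem — -ib when the last vowel of the stem is a high vowel (*habi*, *ri*); -ono when the last vowel of the stem is a non-high vowel (*vehbe*, *gina*).
The last vowel of *wula* is /a/, which is a non-high vowel, so the suffix is -ono, giving *wulaono*.
*fivimi* — last vowel /i/ (a high vowel) → -ib → *fivimiib*.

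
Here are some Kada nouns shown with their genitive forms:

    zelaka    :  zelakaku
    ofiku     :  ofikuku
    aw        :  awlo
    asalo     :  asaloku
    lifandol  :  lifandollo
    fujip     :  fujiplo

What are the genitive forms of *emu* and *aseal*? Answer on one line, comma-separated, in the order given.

emuku, aseallo

The alternation tracks the final sound of the stem — -lo when the stem ends in a consonant (*aw*, *lifandol*, *fujip*); -ku when the stem ends in a vowel (*zelaka*, *ofiku*, *asalo*).
*emu* — final sound /u/ (a vowel) → -ku → *emuku*.
*aseal* — final sound /l/ (a consonant) → -lo → *aseallo*.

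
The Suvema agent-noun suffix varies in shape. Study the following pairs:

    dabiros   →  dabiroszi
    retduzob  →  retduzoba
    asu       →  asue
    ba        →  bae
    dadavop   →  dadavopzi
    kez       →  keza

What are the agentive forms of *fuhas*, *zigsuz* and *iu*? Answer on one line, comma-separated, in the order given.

The pattern is voicing of the final sound: -zi when the stem ends in a voiceless consonant (*dabiros*, *dadavop*); -a when the stem ends in a voiced consonant (*retduzob*, *kez*); -e when the stem ends in a vowel (*asu*, *ba*).
*fuhas* — final sound /s/ (a voiceless consonant) → -zi → *fuhaszi*.
The final sound of *zigsuz* is /z/, which is a voiced consonant, so the suffix is -a, giving *zigsuza*.
Since the final sound of *iu* is /u/ (a vowel), it takes -e, giving *iue*.

fuhaszi, zigsuza, iue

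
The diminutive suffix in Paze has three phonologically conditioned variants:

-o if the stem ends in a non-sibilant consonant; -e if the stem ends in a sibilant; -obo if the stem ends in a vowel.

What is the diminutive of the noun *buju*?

*buju* — final sound /u/ (a vowel) → -obo → *bujuobo*.

bujuobo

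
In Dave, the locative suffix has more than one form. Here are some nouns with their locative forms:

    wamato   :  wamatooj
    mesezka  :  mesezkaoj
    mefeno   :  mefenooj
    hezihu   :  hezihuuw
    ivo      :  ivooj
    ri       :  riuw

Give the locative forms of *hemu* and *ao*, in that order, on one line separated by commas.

hemuuw, aooj

The alternation tracks the last vowel of the stem — -uw when the last vowel of the stem is a high vowel (*hezihu*, *ri*); -oj when the last vowel of the stem is a non-high vowel (*wamato*, *mesezka*, *mefeno*, *ivo*).
*hemu* — last vowel /u/ (a high vowel) → -uw → *hemuuw*.
*ao*: last vowel = /o/, a non-high vowel → -oj → *aooj*.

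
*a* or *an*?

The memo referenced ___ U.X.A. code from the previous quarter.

The indefinite article is chosen by the initial *sound* of the following word, not its spelling.
The initialism *U.X.A.* is read letter by letter; the first letter, U, is pronounced /juː/, which begins with a consonant sound.
So the article is *a*: The memo referenced a U.X.A. code from the previous quarter.

a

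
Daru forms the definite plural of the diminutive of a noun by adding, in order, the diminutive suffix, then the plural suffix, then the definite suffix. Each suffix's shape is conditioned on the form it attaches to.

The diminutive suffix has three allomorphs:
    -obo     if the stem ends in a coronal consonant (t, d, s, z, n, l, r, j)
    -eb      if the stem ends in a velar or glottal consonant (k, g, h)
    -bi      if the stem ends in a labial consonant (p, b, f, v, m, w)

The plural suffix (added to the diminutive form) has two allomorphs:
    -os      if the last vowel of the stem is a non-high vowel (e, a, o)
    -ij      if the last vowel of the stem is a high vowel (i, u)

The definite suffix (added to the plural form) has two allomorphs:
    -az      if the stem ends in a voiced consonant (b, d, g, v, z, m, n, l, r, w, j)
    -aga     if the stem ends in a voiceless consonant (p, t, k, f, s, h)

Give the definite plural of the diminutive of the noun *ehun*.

*ehun*: final consonant = /n/, coronal → -obo → *ehunobo*.
Since the last vowel of the diminutive form *ehunobo* is /o/ (a non-high vowel), it takes -os, giving *ehunoboos*.
The plural form *ehunoboos*: final consonant = /s/, voiceless → -aga → *ehunoboosaga*.

ehunoboosaga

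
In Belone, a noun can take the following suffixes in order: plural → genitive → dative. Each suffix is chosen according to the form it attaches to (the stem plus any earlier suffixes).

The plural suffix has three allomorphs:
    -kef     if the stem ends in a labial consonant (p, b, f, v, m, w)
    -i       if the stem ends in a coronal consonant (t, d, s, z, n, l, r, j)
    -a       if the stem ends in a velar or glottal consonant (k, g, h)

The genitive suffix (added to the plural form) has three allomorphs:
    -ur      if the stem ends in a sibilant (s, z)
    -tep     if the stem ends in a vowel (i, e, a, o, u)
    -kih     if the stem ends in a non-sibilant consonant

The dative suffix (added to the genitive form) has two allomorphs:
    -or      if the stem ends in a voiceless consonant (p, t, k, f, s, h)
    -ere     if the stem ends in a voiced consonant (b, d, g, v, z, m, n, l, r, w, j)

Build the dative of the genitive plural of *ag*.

*ag* — final consonant /g/ (velar/glottal) → -a → *aga*.
The plural form *aga*: final sound = /a/, a vowel → -tep → *agatep*.
Since the final consonant of the genitive form *agatep* is /p/ (voiceless), it takes -or, giving *agatepor*.

agatepor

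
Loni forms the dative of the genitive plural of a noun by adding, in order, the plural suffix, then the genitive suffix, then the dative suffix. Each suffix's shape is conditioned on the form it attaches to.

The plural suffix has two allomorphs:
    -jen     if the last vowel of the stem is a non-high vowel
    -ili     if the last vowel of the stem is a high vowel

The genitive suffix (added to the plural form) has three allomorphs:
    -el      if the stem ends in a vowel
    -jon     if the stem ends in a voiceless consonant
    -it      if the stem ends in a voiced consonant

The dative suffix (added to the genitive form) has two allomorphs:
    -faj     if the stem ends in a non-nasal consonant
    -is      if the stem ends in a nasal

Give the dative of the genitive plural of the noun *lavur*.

lavurilielfaj

*lavur*: last vowel = /u/, a high vowel → -ili → *lavurili*.
The plural form *lavurili*: final sound = /i/, a vowel → -el → *lavuriliel*.
The final consonant of the genitive form *lavuriliel* is /l/, which is non-nasal, so the dative suffix is -faj, giving *lavurilielfaj*.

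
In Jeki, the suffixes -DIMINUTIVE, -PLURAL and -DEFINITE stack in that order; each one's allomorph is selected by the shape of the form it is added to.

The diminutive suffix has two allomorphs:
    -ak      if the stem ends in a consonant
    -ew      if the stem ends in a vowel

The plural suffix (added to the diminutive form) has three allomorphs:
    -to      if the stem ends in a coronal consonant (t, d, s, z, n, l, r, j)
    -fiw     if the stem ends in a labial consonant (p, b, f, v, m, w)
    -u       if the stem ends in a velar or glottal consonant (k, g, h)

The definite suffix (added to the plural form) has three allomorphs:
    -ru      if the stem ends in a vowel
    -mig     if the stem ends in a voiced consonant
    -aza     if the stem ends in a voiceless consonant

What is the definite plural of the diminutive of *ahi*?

ahiewfiwmig

Since the final sound of *ahi* is /i/ (a vowel), it takes -ew, giving *ahiew*.
The diminutive form *ahiew* — final consonant /w/ (labial) → -fiw → *ahiewfiw*.
The plural form *ahiewfiw*: final sound = /w/, a voiced consonant → -mig → *ahiewfiwmig*.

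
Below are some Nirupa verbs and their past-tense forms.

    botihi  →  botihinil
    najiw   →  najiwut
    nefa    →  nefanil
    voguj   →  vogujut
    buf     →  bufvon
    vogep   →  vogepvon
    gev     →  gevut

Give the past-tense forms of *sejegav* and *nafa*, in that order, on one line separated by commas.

sejegavut, nafanil

The pattern is voicing of the final sound: -von when the stem ends in a voiceless consonant (*buf*, *vogep*); -ut when the stem ends in a voiced consonant (*najiw*, *voguj*, *gev*); -nil when the stem ends in a vowel (*botihi*, *nefa*).
*sejegav*: final sound = /v/, a voiced consonant → -ut → *sejegavut*.
Since the final sound of *nafa* is /a/ (a vowel), it takes -nil, giving *nafanil*.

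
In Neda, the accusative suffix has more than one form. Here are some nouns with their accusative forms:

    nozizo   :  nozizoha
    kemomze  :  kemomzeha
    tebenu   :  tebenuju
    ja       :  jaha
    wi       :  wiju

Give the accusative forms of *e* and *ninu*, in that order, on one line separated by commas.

eha, ninuju

The alternation tracks the last vowel of the stem — -ju when the last vowel of the stem is a high vowel (*tebenu*, *wi*); -ha when the last vowel of the stem is a non-high vowel (*nozizo*, *kemomze*, *ja*).
*e* — last vowel /e/ (a non-high vowel) → -ha → *eha*.
*ninu* — last vowel /u/ (a high vowel) → -ju → *ninuju*.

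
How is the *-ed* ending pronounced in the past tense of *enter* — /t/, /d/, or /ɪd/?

/d/

The stem *enter* ends in a voiced sound other than /d/.
The -ed suffix is realized as /ɪd/ after /t, d/; as /t/ after other voiceless consonants; and as /d/ after other voiced sounds.
So -ed on *enter* is pronounced /d/.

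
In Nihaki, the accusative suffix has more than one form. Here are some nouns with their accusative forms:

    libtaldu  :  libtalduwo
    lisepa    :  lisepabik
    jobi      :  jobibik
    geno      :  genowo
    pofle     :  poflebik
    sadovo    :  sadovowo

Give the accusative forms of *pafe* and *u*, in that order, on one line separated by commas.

The alternation tracks the last vowel of the stem — -wo when the last vowel of the stem is a rounded vowel (*libtaldu*, *geno*, *sadovo*); -bik when the last vowel of the stem is an unrounded vowel (*lisepa*, *jobi*, *pofle*).
Since the last vowel of *pafe* is /e/ (an unrounded vowel), it takes -bik, giving *pafebik*.
Since the last vowel of *u* is /u/ (a rounded vowel), it takes -wo, giving *uwo*.

pafebik, uwo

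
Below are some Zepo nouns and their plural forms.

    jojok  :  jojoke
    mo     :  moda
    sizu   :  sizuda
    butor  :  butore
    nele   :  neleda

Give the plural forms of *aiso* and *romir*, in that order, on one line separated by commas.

aisoda, romire

The pattern is consonant vs. vowel: -e when the stem ends in a consonant (*jojok*, *butor*); -da when the stem ends in a vowel (*mo*, *sizu*, *nele*).
The final sound of *aiso* is /o/, which is a vowel, so the suffix is -da, giving *aisoda*.
*romir*: final sound = /r/, a consonant → -e → *romire*.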